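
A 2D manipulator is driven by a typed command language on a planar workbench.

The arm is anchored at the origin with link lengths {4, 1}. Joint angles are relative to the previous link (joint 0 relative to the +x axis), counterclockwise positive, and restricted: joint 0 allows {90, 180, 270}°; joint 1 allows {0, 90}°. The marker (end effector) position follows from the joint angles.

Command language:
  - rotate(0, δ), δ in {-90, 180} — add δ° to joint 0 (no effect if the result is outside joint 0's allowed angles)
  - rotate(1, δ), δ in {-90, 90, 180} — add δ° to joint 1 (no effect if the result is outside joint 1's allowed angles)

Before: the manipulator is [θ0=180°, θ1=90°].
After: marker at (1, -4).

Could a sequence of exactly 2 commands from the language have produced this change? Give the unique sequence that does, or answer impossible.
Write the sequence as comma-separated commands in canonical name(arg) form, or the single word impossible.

key: order matters: swapping rotate(0, -90) and rotate(0, 180) lands elsewhere
begin: [θ0=180°, θ1=90°]
[1] after rotate(0, -90): [θ0=90°, θ1=90°]
[2] after rotate(0, 180): [θ0=270°, θ1=90°]
no other 2-command option fits: unique.

rotate(0, -90), rotate(0, 180)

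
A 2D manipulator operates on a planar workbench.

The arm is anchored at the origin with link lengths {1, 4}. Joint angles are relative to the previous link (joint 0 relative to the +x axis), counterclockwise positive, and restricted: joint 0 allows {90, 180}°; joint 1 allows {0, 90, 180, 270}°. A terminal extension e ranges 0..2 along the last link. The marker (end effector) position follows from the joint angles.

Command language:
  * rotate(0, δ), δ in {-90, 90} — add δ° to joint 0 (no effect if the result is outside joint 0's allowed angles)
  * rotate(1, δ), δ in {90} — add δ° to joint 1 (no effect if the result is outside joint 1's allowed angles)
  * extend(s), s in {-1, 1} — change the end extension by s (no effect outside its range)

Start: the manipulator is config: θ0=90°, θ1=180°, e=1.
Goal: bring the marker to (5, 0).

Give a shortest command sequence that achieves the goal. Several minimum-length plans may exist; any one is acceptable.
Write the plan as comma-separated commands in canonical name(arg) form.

rotate(0, 90), extend(1)

start: config: θ0=90°, θ1=180°, e=1
step 1 (rotate(0, 90)): config: θ0=180°, θ1=180°, e=1
step 2 (extend(1)): config: θ0=180°, θ1=180°, e=2
no 1-step plan works, so 2 is optimal.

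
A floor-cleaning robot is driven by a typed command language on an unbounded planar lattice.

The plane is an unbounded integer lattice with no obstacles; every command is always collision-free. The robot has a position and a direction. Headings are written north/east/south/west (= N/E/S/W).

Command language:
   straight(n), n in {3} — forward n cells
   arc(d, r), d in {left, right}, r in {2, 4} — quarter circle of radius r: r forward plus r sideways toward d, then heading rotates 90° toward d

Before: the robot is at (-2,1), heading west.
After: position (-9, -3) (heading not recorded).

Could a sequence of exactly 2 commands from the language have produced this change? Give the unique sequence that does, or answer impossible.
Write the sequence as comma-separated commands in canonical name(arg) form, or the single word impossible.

key: order matters: swapping straight(3) and arc(left, 4) lands elsewhere
from: at (-2,1), heading west
t=1 straight(3) ⇒ at (-5,1), heading west
t=2 arc(left, 4) ⇒ at (-9,-3), heading south
no rival 2-sequence matches.

straight(3), arc(left, 4)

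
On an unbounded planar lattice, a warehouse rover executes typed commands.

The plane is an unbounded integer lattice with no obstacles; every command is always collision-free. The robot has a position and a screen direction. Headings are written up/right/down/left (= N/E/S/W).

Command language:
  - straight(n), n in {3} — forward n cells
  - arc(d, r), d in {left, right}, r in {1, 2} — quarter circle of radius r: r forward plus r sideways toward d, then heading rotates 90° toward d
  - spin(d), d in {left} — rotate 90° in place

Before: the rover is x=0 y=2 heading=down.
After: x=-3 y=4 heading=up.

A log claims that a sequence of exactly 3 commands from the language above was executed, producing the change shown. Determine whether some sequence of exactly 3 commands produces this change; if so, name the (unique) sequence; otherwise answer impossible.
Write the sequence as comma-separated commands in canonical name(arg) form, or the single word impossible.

arc(right, 2), arc(right, 1), straight(3)

key: running straight(3) before arc(right, 2) would end elsewhere — order is forced
start: x=0 y=2 heading=down
t=1 arc(right, 2) ⇒ x=-2 y=0 heading=left
t=2 arc(right, 1) ⇒ x=-3 y=1 heading=up
t=3 straight(3) ⇒ x=-3 y=4 heading=up
all 216 alternatives checked — unique.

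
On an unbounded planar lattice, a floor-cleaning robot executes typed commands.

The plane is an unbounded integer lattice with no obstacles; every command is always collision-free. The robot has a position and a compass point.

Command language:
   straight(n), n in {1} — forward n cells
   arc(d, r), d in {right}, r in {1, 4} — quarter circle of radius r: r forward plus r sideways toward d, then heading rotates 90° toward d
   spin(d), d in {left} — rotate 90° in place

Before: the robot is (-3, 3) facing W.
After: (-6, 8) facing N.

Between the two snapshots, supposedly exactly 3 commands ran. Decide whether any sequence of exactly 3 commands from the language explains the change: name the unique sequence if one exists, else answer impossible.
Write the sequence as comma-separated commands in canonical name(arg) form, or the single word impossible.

key: cell and facing (now N) both changed — the 3 commands mix motion and turning
start: (-3, 3) facing W
1. arc(right, 4) → (-7, 7) facing N
2. arc(right, 1) → (-6, 8) facing E
3. spin(left) → (-6, 8) facing N
no rival 3-sequence matches.

arc(right, 4), arc(right, 1), spin(left)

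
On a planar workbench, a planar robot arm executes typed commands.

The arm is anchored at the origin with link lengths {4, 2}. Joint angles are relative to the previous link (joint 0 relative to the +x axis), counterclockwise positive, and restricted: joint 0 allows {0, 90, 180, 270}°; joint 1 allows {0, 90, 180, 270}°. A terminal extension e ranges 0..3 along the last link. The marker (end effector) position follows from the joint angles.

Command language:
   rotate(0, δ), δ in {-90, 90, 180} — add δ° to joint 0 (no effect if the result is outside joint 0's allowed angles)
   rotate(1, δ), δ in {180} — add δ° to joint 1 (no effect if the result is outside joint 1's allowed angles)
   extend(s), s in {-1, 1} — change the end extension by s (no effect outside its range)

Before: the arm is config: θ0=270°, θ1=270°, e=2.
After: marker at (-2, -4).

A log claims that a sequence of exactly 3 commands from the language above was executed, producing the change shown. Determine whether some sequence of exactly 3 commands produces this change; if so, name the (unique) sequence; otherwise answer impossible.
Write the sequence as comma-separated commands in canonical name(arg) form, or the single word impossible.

extend(-1), extend(-1), extend(-1)

begin: config: θ0=270°, θ1=270°, e=2
step 1 (extend(-1)): config: θ0=270°, θ1=270°, e=1
step 2 (extend(-1)): config: θ0=270°, θ1=270°, e=0
step 3 (extend(-1)): config: θ0=270°, θ1=270°, e=0
no rival 3-sequence matches.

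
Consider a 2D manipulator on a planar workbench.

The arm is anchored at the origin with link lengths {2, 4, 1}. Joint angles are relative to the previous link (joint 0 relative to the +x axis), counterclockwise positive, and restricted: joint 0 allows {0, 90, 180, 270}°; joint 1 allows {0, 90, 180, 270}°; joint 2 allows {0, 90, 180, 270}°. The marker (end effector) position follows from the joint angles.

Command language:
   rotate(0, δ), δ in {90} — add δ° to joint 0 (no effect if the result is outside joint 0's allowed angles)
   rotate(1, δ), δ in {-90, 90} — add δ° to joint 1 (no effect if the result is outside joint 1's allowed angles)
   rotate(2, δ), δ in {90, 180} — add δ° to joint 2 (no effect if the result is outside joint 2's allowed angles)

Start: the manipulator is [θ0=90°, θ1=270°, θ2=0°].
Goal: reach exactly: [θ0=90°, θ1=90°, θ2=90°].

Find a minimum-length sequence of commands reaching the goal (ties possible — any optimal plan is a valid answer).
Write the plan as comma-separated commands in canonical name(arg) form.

begin: [θ0=90°, θ1=270°, θ2=0°]
t=1 rotate(1, 90) ⇒ [θ0=90°, θ1=0°, θ2=0°]
t=2 rotate(1, 90) ⇒ [θ0=90°, θ1=90°, θ2=0°]
t=3 rotate(2, 90) ⇒ [θ0=90°, θ1=90°, θ2=90°]
shorter routes all fall short; 3 is best.

rotate(1, 90), rotate(1, 90), rotate(2, 90)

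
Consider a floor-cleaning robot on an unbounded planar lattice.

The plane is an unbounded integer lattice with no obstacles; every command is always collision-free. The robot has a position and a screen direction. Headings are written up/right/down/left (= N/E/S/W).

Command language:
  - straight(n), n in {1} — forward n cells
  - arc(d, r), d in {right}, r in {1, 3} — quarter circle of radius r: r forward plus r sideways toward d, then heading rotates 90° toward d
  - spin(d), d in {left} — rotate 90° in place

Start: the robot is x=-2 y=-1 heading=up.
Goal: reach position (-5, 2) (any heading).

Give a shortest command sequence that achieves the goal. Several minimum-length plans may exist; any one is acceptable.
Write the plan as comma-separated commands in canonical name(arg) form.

spin(left), arc(right, 3)

t0: x=-2 y=-1 heading=up
t=1 spin(left) ⇒ x=-2 y=-1 heading=left
t=2 arc(right, 3) ⇒ x=-5 y=2 heading=up
nothing shorter than 2 reaches the goal.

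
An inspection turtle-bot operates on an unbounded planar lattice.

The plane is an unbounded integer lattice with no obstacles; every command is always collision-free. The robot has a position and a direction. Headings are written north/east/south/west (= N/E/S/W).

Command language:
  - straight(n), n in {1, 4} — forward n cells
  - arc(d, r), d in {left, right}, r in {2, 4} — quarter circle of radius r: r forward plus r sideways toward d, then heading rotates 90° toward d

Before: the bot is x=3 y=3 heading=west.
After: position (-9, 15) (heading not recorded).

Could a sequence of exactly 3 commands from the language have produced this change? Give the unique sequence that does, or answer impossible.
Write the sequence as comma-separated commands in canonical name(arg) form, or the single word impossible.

arc(right, 4), arc(left, 4), arc(right, 4)

t0: x=3 y=3 heading=west
t=1 arc(right, 4) ⇒ x=-1 y=7 heading=north
t=2 arc(left, 4) ⇒ x=-5 y=11 heading=west
t=3 arc(right, 4) ⇒ x=-9 y=15 heading=north
no other 3-command option fits: unique.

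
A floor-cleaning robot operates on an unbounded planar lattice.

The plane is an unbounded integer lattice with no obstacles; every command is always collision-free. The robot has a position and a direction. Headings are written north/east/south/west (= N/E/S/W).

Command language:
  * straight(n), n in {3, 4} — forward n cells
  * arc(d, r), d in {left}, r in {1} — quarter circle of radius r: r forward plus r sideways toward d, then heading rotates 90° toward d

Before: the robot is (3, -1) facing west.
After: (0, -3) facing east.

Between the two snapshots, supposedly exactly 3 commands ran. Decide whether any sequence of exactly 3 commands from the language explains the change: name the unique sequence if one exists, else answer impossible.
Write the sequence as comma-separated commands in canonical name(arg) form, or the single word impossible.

key: running arc(left, 1) before straight(3) would end elsewhere — order is forced
from: (3, -1) facing west
t=1 straight(3) ⇒ (0, -1) facing west
t=2 arc(left, 1) ⇒ (-1, -2) facing south
t=3 arc(left, 1) ⇒ (0, -3) facing east
all 27 alternatives checked — unique.

straight(3), arc(left, 1), arc(left, 1)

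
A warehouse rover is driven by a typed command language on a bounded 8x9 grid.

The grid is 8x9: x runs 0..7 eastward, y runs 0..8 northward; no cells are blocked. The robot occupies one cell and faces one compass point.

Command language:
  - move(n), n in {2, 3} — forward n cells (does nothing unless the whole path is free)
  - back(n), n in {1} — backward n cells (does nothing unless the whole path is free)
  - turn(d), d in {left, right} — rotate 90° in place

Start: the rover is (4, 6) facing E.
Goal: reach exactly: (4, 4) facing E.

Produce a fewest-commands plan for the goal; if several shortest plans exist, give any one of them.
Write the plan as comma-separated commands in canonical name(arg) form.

turn(right), move(2), turn(left)

begin: (4, 6) facing E
1. turn(right) → (4, 6) facing S
2. move(2) → (4, 4) facing S
3. turn(left) → (4, 4) facing E
nothing shorter than 3 reaches the goal.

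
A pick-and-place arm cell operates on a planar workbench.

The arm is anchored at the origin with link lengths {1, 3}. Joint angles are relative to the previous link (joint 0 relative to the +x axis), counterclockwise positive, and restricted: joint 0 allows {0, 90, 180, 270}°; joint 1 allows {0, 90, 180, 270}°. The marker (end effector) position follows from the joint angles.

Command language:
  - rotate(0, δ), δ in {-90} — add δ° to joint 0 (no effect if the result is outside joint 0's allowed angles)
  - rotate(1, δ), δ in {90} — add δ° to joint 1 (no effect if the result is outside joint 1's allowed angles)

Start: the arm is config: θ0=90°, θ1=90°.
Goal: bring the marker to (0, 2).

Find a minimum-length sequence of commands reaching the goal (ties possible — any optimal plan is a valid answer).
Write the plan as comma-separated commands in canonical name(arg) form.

from: config: θ0=90°, θ1=90°
t=1 rotate(0, -90) ⇒ config: θ0=0°, θ1=90°
t=2 rotate(0, -90) ⇒ config: θ0=270°, θ1=90°
t=3 rotate(1, 90) ⇒ config: θ0=270°, θ1=180°
nothing shorter than 3 reaches the goal.

rotate(0, -90), rotate(0, -90), rotate(1, 90)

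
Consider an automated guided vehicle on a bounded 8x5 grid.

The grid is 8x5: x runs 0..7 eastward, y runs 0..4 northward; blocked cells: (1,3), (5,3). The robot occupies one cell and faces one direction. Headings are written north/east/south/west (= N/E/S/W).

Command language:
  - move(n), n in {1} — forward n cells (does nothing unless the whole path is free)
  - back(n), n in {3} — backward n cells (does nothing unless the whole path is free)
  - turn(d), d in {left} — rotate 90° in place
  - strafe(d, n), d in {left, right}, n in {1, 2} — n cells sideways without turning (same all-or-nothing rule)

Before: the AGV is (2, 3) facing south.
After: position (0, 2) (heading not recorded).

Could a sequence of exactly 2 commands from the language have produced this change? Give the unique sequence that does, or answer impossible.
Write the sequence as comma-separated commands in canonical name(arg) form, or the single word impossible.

move(1), strafe(right, 2)

key: running strafe(right, 2) before move(1) would end elsewhere — order is forced
t0: (2, 3) facing south
step 1 (move(1)): (2, 2) facing south
step 2 (strafe(right, 2)): (0, 2) facing south
no rival 2-sequence matches.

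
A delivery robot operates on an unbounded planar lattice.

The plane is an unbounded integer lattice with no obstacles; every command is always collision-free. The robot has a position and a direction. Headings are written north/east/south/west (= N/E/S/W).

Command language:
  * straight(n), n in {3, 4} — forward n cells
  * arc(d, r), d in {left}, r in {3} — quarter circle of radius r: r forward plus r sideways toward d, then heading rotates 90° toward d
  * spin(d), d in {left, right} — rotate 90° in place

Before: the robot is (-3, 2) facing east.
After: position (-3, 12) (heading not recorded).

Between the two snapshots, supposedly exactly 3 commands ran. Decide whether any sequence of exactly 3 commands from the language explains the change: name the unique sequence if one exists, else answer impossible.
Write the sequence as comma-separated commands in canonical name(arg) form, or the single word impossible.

start: (-3, 2) facing east
step 1 (arc(left, 3)): (0, 5) facing north
step 2 (straight(4)): (0, 9) facing north
step 3 (arc(left, 3)): (-3, 12) facing west
uniquely the one of 125 3-step routes that fits.

arc(left, 3), straight(4), arc(left, 3)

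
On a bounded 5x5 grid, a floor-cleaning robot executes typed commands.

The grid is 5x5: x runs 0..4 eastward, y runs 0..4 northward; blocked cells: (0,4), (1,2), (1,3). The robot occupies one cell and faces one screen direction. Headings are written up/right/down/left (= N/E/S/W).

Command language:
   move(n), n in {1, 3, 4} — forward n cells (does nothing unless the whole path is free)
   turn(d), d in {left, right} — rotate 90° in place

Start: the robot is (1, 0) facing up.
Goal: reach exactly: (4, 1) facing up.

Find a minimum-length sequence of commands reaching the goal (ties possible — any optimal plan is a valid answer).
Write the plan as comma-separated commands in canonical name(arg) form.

turn(right), move(3), turn(left), move(1)

start: (1, 0) facing up
step 1 (turn(right)): (1, 0) facing right
step 2 (move(3)): (4, 0) facing right
step 3 (turn(left)): (4, 0) facing up
step 4 (move(1)): (4, 1) facing up
minimal: 4 command(s), checked below 4.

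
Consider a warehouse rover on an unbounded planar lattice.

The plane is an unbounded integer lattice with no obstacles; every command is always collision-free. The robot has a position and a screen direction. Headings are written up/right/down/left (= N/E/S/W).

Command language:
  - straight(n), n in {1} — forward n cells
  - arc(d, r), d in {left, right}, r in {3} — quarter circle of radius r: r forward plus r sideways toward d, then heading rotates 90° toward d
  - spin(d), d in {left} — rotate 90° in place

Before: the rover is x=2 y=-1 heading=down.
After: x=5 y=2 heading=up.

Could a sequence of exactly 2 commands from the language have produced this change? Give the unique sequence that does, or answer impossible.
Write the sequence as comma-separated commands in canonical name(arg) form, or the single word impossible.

key: running arc(left, 3) before spin(left) would end elsewhere — order is forced
from: x=2 y=-1 heading=down
t=1 spin(left) ⇒ x=2 y=-1 heading=right
t=2 arc(left, 3) ⇒ x=5 y=2 heading=up
uniquely the one of 16 2-step routes that fits.

spin(left), arc(left, 3)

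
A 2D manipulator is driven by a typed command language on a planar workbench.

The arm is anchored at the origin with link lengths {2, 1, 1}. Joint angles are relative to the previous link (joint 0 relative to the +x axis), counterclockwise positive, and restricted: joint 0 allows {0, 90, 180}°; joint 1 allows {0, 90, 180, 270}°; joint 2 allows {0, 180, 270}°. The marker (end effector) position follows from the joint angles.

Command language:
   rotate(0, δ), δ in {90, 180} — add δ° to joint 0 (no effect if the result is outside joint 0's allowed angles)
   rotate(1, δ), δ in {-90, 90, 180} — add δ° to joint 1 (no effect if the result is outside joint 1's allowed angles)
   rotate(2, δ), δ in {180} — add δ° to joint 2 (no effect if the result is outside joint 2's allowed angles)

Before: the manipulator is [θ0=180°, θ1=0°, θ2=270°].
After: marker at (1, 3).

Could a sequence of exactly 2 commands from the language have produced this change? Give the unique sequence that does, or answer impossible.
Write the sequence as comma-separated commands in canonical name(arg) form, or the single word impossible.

rotate(0, 180), rotate(0, 90)

key: order matters: swapping rotate(0, 180) and rotate(0, 90) lands elsewhere
from: [θ0=180°, θ1=0°, θ2=270°]
step 1 (rotate(0, 180)): [θ0=0°, θ1=0°, θ2=270°]
step 2 (rotate(0, 90)): [θ0=90°, θ1=0°, θ2=270°]
all 36 alternatives checked — unique.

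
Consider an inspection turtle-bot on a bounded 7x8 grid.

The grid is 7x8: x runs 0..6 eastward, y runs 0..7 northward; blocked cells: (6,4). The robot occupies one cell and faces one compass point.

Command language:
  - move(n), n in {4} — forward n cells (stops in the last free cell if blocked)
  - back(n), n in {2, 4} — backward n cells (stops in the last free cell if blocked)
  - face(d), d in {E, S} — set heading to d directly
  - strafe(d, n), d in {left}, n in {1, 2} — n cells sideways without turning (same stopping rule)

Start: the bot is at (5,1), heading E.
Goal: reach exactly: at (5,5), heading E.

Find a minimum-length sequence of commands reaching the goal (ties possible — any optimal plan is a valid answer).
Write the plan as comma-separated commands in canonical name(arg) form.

strafe(left, 2), strafe(left, 2)

from: at (5,1), heading E
1. strafe(left, 2) → at (5,3), heading E
2. strafe(left, 2) → at (5,5), heading E
minimal: 2 command(s), checked below 2.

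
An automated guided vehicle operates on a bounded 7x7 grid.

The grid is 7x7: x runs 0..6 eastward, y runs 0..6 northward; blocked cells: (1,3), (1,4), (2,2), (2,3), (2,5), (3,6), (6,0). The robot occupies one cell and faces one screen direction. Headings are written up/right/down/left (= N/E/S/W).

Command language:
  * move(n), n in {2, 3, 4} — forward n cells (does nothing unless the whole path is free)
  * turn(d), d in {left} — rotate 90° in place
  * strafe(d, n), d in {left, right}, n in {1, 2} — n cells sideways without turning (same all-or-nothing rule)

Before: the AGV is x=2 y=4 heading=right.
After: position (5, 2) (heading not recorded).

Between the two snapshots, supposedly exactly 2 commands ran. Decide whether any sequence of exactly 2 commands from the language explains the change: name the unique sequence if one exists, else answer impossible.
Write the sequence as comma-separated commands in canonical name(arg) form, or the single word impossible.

move(3), strafe(right, 2)

key: running strafe(right, 2) before move(3) would end elsewhere — order is forced
t0: x=2 y=4 heading=right
[1] after move(3): x=5 y=4 heading=right
[2] after strafe(right, 2): x=5 y=2 heading=right
uniquely the one of 64 2-step routes that fits.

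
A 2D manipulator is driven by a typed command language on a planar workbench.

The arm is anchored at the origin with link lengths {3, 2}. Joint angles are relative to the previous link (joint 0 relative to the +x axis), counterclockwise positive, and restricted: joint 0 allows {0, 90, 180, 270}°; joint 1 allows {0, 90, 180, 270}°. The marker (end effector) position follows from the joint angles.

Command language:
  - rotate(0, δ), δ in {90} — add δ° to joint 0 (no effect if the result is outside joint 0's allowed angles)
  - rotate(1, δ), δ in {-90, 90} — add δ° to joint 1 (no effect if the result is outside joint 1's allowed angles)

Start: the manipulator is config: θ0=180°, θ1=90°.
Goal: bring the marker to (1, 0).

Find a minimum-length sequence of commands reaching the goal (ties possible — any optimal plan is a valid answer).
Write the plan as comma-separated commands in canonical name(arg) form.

start: config: θ0=180°, θ1=90°
[1] after rotate(1, 90): config: θ0=180°, θ1=180°
[2] after rotate(0, 90): config: θ0=270°, θ1=180°
[3] after rotate(0, 90): config: θ0=0°, θ1=180°
no 2-step plan works, so 3 is optimal.

rotate(1, 90), rotate(0, 90), rotate(0, 90)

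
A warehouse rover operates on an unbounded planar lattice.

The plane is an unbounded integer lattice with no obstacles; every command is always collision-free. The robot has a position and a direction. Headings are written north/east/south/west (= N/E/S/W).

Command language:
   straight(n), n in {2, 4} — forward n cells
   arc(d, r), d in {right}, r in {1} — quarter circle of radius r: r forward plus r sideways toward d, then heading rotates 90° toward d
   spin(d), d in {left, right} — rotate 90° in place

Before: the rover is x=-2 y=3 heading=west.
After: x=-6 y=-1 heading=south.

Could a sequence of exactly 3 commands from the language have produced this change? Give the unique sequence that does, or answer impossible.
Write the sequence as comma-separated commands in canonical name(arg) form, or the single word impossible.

straight(4), spin(left), straight(4)

key: position moved to (-6,-1) AND the heading swung to S — translation plus rotation needed
t0: x=-2 y=3 heading=west
1. straight(4) → x=-6 y=3 heading=west
2. spin(left) → x=-6 y=3 heading=south
3. straight(4) → x=-6 y=-1 heading=south
all 125 alternatives checked — unique.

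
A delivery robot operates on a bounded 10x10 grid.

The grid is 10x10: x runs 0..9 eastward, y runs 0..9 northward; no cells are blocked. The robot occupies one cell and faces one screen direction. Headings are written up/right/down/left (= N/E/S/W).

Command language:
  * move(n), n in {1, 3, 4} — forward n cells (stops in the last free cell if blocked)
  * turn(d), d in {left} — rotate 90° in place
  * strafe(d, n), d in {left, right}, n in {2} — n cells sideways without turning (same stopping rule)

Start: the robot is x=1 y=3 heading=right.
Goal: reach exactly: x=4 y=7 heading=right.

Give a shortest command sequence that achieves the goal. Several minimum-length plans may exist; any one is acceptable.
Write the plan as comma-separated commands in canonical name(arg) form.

from: x=1 y=3 heading=right
1. strafe(left, 2) → x=1 y=5 heading=right
2. strafe(left, 2) → x=1 y=7 heading=right
3. move(3) → x=4 y=7 heading=right
nothing shorter than 3 reaches the goal.

strafe(left, 2), strafe(left, 2), move(3)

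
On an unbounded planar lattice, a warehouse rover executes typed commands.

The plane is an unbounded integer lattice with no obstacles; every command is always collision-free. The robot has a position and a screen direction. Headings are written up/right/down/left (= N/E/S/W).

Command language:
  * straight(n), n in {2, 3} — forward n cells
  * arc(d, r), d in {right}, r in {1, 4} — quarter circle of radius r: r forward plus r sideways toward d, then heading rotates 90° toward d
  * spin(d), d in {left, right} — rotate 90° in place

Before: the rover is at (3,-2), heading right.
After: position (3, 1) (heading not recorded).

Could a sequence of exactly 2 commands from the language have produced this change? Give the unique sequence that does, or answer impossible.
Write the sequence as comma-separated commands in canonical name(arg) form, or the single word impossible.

spin(left), straight(3)

key: running straight(3) before spin(left) would end elsewhere — order is forced
from: at (3,-2), heading right
[1] after spin(left): at (3,-2), heading up
[2] after straight(3): at (3,1), heading up
no other 2-command option fits: unique.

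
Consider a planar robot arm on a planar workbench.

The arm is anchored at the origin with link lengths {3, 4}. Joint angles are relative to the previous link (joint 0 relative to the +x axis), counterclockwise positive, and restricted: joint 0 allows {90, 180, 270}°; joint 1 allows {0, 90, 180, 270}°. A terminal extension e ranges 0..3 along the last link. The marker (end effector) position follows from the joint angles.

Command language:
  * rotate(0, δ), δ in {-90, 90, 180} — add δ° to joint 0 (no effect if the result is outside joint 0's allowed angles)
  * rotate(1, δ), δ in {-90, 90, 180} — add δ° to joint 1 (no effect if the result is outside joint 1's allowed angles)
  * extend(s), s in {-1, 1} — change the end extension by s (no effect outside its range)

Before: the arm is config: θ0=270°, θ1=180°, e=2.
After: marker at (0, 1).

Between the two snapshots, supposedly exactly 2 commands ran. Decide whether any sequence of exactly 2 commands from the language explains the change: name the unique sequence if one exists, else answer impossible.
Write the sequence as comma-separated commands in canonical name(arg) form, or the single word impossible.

from: config: θ0=270°, θ1=180°, e=2
1. extend(-1) → config: θ0=270°, θ1=180°, e=1
2. extend(-1) → config: θ0=270°, θ1=180°, e=0
uniquely the one of 64 2-step routes that fits.

extend(-1), extend(-1)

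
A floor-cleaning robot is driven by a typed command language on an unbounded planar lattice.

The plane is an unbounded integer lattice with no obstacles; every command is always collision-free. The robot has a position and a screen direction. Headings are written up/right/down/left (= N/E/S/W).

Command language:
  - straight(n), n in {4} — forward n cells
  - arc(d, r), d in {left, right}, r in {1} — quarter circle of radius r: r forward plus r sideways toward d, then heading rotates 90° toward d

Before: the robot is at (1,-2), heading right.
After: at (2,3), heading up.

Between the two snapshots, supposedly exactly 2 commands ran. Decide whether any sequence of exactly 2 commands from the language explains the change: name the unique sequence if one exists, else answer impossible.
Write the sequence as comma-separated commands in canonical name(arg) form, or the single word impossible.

key: running straight(4) before arc(left, 1) would end elsewhere — order is forced
begin: at (1,-2), heading right
[1] after arc(left, 1): at (2,-1), heading up
[2] after straight(4): at (2,3), heading up
uniquely the one of 9 2-step routes that fits.

arc(left, 1), straight(4)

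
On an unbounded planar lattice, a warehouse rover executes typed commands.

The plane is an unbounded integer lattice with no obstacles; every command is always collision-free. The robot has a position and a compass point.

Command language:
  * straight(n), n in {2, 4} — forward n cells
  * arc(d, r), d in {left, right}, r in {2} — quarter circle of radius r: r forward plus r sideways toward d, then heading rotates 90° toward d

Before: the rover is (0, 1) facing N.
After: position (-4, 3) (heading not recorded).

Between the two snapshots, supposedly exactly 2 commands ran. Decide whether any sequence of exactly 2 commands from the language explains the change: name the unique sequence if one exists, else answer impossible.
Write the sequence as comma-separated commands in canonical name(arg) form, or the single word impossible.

arc(left, 2), straight(2)

key: order matters: swapping arc(left, 2) and straight(2) lands elsewhere
from: (0, 1) facing N
[1] after arc(left, 2): (-2, 3) facing W
[2] after straight(2): (-4, 3) facing W
no other 2-command option fits: unique.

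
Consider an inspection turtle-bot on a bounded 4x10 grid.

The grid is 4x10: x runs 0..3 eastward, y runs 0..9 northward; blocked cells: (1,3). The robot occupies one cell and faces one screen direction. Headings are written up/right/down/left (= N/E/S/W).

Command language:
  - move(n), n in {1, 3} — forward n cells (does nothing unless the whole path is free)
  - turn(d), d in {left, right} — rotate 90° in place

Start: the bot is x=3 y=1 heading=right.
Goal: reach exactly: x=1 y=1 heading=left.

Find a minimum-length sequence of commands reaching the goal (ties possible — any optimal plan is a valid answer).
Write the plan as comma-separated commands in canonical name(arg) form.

t0: x=3 y=1 heading=right
step 1 (turn(right)): x=3 y=1 heading=down
step 2 (turn(right)): x=3 y=1 heading=left
step 3 (move(1)): x=2 y=1 heading=left
step 4 (move(1)): x=1 y=1 heading=left
no 3-step plan works, so 4 is optimal.

turn(right), turn(right), move(1), move(1)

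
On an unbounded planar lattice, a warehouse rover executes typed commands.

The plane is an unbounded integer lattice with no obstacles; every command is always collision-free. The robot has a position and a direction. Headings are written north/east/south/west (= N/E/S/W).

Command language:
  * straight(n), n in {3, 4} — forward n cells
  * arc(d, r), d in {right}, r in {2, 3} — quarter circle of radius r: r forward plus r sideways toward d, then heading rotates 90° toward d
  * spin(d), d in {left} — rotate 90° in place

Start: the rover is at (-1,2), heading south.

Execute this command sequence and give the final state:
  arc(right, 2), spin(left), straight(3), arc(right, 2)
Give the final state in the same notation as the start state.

from: at (-1,2), heading south
[1] after arc(right, 2): at (-3,0), heading west
[2] after spin(left): at (-3,0), heading south
[3] after straight(3): at (-3,-3), heading south
[4] after arc(right, 2): at (-5,-5), heading west

at (-5,-5), heading west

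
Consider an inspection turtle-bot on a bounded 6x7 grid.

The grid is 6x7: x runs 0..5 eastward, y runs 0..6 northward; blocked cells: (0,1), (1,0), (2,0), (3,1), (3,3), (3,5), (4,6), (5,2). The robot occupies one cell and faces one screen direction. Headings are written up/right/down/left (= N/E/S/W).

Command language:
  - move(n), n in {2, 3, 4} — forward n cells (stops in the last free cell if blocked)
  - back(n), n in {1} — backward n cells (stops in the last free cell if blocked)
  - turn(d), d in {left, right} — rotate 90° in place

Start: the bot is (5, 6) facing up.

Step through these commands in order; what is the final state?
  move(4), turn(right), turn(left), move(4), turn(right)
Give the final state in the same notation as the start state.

(5, 6) facing right

initial: (5, 6) facing up
[1] after move(4): (5, 6) facing up
[2] after turn(right): (5, 6) facing right
[3] after turn(left): (5, 6) facing up
[4] after move(4): (5, 6) facing up
[5] after turn(right): (5, 6) facing right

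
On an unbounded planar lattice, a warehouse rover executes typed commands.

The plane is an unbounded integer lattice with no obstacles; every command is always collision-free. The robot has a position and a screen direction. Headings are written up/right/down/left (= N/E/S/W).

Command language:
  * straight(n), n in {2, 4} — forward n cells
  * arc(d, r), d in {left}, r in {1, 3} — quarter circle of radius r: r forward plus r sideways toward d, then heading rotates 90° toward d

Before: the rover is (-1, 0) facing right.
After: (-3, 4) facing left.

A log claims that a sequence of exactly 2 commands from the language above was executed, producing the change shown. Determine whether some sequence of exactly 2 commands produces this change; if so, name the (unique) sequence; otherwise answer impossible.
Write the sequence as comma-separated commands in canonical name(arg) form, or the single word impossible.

key: order matters: swapping arc(left, 1) and arc(left, 3) lands elsewhere
t0: (-1, 0) facing right
t=1 arc(left, 1) ⇒ (0, 1) facing up
t=2 arc(left, 3) ⇒ (-3, 4) facing left
uniquely the one of 16 2-step routes that fits.

arc(left, 1), arc(left, 3)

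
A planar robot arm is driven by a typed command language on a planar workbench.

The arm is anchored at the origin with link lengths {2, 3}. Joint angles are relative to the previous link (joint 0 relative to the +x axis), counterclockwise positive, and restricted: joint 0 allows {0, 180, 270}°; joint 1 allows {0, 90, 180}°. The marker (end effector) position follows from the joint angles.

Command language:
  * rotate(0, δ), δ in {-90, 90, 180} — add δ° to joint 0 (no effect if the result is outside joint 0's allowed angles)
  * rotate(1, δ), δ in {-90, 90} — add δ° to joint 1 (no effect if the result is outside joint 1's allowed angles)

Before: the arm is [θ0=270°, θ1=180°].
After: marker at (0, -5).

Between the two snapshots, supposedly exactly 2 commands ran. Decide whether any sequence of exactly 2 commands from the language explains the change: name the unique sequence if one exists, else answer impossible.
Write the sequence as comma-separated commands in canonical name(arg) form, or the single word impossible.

begin: [θ0=270°, θ1=180°]
step 1 (rotate(1, -90)): [θ0=270°, θ1=90°]
step 2 (rotate(1, -90)): [θ0=270°, θ1=0°]
uniquely the one of 25 2-step routes that fits.

rotate(1, -90), rotate(1, -90)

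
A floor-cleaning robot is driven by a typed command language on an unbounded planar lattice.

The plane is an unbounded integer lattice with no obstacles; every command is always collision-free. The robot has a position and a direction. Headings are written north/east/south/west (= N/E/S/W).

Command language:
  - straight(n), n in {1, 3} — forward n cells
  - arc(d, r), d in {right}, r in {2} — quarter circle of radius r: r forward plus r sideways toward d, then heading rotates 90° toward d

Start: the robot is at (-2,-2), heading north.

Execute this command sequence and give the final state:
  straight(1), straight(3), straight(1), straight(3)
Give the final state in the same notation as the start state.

at (-2,6), heading north

from: at (-2,-2), heading north
1. straight(1) → at (-2,-1), heading north
2. straight(3) → at (-2,2), heading north
3. straight(1) → at (-2,3), heading north
4. straight(3) → at (-2,6), heading north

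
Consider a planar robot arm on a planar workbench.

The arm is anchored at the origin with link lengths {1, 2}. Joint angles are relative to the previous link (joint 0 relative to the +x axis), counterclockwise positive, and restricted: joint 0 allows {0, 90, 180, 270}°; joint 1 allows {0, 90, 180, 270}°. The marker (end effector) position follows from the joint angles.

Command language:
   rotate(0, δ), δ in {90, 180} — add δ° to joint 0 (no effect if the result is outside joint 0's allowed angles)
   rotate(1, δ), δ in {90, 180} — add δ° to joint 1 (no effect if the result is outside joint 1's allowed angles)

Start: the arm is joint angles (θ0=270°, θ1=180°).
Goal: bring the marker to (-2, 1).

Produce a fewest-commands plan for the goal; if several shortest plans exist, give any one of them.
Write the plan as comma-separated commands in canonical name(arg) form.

initial: joint angles (θ0=270°, θ1=180°)
[1] after rotate(1, 180): joint angles (θ0=270°, θ1=0°)
[2] after rotate(0, 180): joint angles (θ0=90°, θ1=0°)
[3] after rotate(1, 90): joint angles (θ0=90°, θ1=90°)
no 2-step plan works, so 3 is optimal.

rotate(1, 180), rotate(0, 180), rotate(1, 90)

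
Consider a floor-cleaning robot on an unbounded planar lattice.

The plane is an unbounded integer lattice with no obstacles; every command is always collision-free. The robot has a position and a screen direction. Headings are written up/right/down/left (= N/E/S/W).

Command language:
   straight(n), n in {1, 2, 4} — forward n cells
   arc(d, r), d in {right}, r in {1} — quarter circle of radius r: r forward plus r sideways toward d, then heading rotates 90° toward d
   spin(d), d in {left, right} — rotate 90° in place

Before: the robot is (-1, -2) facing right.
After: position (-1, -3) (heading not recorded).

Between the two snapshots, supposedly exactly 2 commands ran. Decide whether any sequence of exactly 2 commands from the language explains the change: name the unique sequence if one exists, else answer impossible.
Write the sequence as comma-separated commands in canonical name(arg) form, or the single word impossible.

key: order matters: swapping spin(right) and straight(1) lands elsewhere
from: (-1, -2) facing right
t=1 spin(right) ⇒ (-1, -2) facing down
t=2 straight(1) ⇒ (-1, -3) facing down
no other 2-command option fits: unique.

spin(right), straight(1)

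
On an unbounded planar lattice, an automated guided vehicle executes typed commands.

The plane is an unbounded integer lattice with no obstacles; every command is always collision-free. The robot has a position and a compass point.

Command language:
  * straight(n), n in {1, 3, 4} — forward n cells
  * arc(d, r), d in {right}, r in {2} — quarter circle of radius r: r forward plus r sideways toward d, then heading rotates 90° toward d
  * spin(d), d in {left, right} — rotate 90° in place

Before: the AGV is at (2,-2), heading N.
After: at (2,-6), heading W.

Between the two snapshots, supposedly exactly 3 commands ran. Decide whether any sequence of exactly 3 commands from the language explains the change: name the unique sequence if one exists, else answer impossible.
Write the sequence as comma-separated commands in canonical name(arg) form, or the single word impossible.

key: running arc(right, 2) before spin(right) would end elsewhere — order is forced
from: at (2,-2), heading N
step 1 (spin(right)): at (2,-2), heading E
step 2 (arc(right, 2)): at (4,-4), heading S
step 3 (arc(right, 2)): at (2,-6), heading W
uniquely the one of 216 3-step routes that fits.

spin(right), arc(right, 2), arc(right, 2)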